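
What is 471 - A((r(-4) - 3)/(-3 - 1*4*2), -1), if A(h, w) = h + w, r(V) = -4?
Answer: 5185/11 ≈ 471.36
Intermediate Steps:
471 - A((r(-4) - 3)/(-3 - 1*4*2), -1) = 471 - ((-4 - 3)/(-3 - 1*4*2) - 1) = 471 - (-7/(-3 - 4*2) - 1) = 471 - (-7/(-3 - 8) - 1) = 471 - (-7/(-11) - 1) = 471 - (-7*(-1/11) - 1) = 471 - (7/11 - 1) = 471 - 1*(-4/11) = 471 + 4/11 = 5185/11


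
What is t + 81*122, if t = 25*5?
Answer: 10007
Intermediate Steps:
t = 125
t + 81*122 = 125 + 81*122 = 125 + 9882 = 10007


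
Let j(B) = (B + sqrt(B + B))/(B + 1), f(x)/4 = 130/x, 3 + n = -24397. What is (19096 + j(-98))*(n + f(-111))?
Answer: -1672676832400/3589 + 37924880*I/10767 ≈ -4.6606e+8 + 3522.3*I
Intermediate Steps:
n = -24400 (n = -3 - 24397 = -24400)
f(x) = 520/x (f(x) = 4*(130/x) = 520/x)
j(B) = (B + sqrt(2)*sqrt(B))/(1 + B) (j(B) = (B + sqrt(2*B))/(1 + B) = (B + sqrt(2)*sqrt(B))/(1 + B))
(19096 + j(-98))*(n + f(-111)) = (19096 + (-98 + sqrt(2)*sqrt(-98))/(1 - 98))*(-24400 + 520/(-111)) = (19096 + (-98 + sqrt(2)*(7*I*sqrt(2)))/(-97))*(-24400 + 520*(-1/111)) = (19096 - (-98 + 14*I)/97)*(-24400 - 520/111) = (19096 + (98/97 - 14*I/97))*(-2708920/111) = (1852410/97 - 14*I/97)*(-2708920/111) = -1672676832400/3589 + 37924880*I/10767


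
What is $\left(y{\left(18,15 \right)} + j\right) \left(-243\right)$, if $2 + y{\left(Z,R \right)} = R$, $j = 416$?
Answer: $-104247$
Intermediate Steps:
$y{\left(Z,R \right)} = -2 + R$
$\left(y{\left(18,15 \right)} + j\right) \left(-243\right) = \left(\left(-2 + 15\right) + 416\right) \left(-243\right) = \left(13 + 416\right) \left(-243\right) = 429 \left(-243\right) = -104247$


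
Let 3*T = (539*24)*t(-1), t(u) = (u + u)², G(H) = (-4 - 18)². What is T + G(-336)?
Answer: 17732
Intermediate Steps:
G(H) = 484 (G(H) = (-22)² = 484)
t(u) = 4*u² (t(u) = (2*u)² = 4*u²)
T = 17248 (T = ((539*24)*(4*(-1)²))/3 = (12936*(4*1))/3 = (12936*4)/3 = (⅓)*51744 = 17248)
T + G(-336) = 17248 + 484 = 17732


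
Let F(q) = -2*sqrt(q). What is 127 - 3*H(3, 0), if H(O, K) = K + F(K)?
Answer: 127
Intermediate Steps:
H(O, K) = K - 2*sqrt(K)
127 - 3*H(3, 0) = 127 - 3*(0 - 2*sqrt(0)) = 127 - 3*(0 - 2*0) = 127 - 3*(0 + 0) = 127 - 3*0 = 127 + 0 = 127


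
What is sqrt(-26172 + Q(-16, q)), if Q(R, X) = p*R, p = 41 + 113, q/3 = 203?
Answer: 2*I*sqrt(7159) ≈ 169.22*I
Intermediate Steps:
q = 609 (q = 3*203 = 609)
p = 154
Q(R, X) = 154*R
sqrt(-26172 + Q(-16, q)) = sqrt(-26172 + 154*(-16)) = sqrt(-26172 - 2464) = sqrt(-28636) = 2*I*sqrt(7159)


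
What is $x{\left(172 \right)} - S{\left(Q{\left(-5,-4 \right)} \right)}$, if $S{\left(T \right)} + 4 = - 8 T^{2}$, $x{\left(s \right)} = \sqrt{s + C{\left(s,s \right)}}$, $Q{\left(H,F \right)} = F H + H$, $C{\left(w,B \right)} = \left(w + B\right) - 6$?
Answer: $1804 + \sqrt{510} \approx 1826.6$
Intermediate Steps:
$C{\left(w,B \right)} = -6 + B + w$ ($C{\left(w,B \right)} = \left(B + w\right) - 6 = -6 + B + w$)
$Q{\left(H,F \right)} = H + F H$
$x{\left(s \right)} = \sqrt{-6 + 3 s}$ ($x{\left(s \right)} = \sqrt{s + \left(-6 + s + s\right)} = \sqrt{s + \left(-6 + 2 s\right)} = \sqrt{-6 + 3 s}$)
$S{\left(T \right)} = -4 - 8 T^{2}$
$x{\left(172 \right)} - S{\left(Q{\left(-5,-4 \right)} \right)} = \sqrt{-6 + 3 \cdot 172} - \left(-4 - 8 \left(- 5 \left(1 - 4\right)\right)^{2}\right) = \sqrt{-6 + 516} - \left(-4 - 8 \left(\left(-5\right) \left(-3\right)\right)^{2}\right) = \sqrt{510} - \left(-4 - 8 \cdot 15^{2}\right) = \sqrt{510} - \left(-4 - 1800\right) = \sqrt{510} - -1804 = \sqrt{510} + 1804 = 1804 + \sqrt{510}$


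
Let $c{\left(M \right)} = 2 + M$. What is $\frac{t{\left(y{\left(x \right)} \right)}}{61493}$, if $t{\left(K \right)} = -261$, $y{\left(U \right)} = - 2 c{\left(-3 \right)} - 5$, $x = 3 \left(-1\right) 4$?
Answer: $- \frac{261}{61493} \approx -0.0042444$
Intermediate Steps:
$x = -12$ ($x = \left(-3\right) 4 = -12$)
$y{\left(U \right)} = -3$ ($y{\left(U \right)} = - 2 \left(2 - 3\right) - 5 = \left(-2\right) \left(-1\right) - 5 = 2 - 5 = -3$)
$\frac{t{\left(y{\left(x \right)} \right)}}{61493} = - \frac{261}{61493}$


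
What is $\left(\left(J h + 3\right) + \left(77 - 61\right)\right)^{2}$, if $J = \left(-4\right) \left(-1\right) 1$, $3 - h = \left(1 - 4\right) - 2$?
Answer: $2601$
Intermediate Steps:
$h = 8$ ($h = 3 - \left(\left(1 - 4\right) - 2\right) = 3 - \left(-3 - 2\right) = 3 - -5 = 3 + 5 = 8$)
$J = 4$ ($J = 4 \cdot 1 = 4$)
$\left(\left(J h + 3\right) + \left(77 - 61\right)\right)^{2} = \left(\left(4 \cdot 8 + 3\right) + \left(77 - 61\right)\right)^{2} = \left(\left(32 + 3\right) + 16\right)^{2} = \left(35 + 16\right)^{2} = 51^{2} = 2601$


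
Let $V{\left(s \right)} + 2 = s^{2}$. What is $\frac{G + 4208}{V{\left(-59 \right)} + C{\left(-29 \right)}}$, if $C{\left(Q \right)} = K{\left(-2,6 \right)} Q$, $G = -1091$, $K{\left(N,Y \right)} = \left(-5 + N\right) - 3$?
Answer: $\frac{3117}{3769} \approx 0.82701$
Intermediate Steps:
$K{\left(N,Y \right)} = -8 + N$
$V{\left(s \right)} = -2 + s^{2}$
$C{\left(Q \right)} = - 10 Q$ ($C{\left(Q \right)} = \left(-8 - 2\right) Q = - 10 Q$)
$\frac{G + 4208}{V{\left(-59 \right)} + C{\left(-29 \right)}} = \frac{-1091 + 4208}{\left(-2 + \left(-59\right)^{2}\right) - -290} = \frac{3117}{\left(-2 + 3481\right) + 290} = \frac{3117}{3479 + 290} = \frac{3117}{3769}$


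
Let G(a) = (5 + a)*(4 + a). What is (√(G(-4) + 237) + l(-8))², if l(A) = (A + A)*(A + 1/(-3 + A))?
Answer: 2056453/121 + 2848*√237/11 ≈ 20981.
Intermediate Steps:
G(a) = (4 + a)*(5 + a)
l(A) = 2*A*(A + 1/(-3 + A)) (l(A) = (2*A)*(A + 1/(-3 + A)) = 2*A*(A + 1/(-3 + A)))
(√(G(-4) + 237) + l(-8))² = (√((20 + (-4)² + 9*(-4)) + 237) + 2*(-8)*(1 + (-8)² - 3*(-8))/(-3 - 8))² = (√((20 + 16 - 36) + 237) + 2*(-8)*(1 + 64 + 24)/(-11))² = (√(0 + 237) + 2*(-8)*(-1/11)*89)² = (√237 + 1424/11)² = (1424/11 + √237)²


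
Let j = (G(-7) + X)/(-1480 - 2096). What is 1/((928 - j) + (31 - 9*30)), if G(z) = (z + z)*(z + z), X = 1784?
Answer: 298/205487 ≈ 0.0014502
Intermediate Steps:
G(z) = 4*z² (G(z) = (2*z)*(2*z) = 4*z²)
j = -165/298 (j = (4*(-7)² + 1784)/(-1480 - 2096) = (4*49 + 1784)/(-3576) = (196 + 1784)*(-1/3576) = 1980*(-1/3576) = -165/298 ≈ -0.55369)
1/((928 - j) + (31 - 9*30)) = 1/((928 - 1*(-165/298)) + (31 - 9*30)) = 1/((928 + 165/298) + (31 - 270)) = 1/(276709/298 - 239) = 1/(205487/298) = 298/205487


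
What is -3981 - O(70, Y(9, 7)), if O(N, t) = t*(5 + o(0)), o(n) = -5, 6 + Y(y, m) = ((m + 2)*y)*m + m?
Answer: -3981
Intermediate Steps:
Y(y, m) = -6 + m + m*y*(2 + m) (Y(y, m) = -6 + (((m + 2)*y)*m + m) = -6 + (((2 + m)*y)*m + m) = -6 + ((y*(2 + m))*m + m) = -6 + (m*y*(2 + m) + m) = -6 + (m + m*y*(2 + m)) = -6 + m + m*y*(2 + m))
O(N, t) = 0 (O(N, t) = t*(5 - 5) = t*0 = 0)
-3981 - O(70, Y(9, 7)) = -3981 - 1*0 = -3981 + 0 = -3981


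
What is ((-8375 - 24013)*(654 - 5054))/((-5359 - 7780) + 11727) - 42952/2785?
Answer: -99235800056/983105 ≈ -1.0094e+5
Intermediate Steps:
((-8375 - 24013)*(654 - 5054))/((-5359 - 7780) + 11727) - 42952/2785 = (-32388*(-4400))/(-13139 + 11727) - 42952*1/2785 = 142507200/(-1412) - 42952/2785 = 142507200*(-1/1412) - 42952/2785 = -35626800/353 - 42952/2785 = -99235800056/983105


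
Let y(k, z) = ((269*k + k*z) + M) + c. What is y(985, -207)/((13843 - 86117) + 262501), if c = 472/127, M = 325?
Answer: 7797637/24158829 ≈ 0.32277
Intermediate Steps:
c = 472/127 (c = 472*(1/127) = 472/127 ≈ 3.7165)
y(k, z) = 41747/127 + 269*k + k*z (y(k, z) = ((269*k + k*z) + 325) + 472/127 = (325 + 269*k + k*z) + 472/127 = 41747/127 + 269*k + k*z)
y(985, -207)/((13843 - 86117) + 262501) = (41747/127 + 269*985 + 985*(-207))/((13843 - 86117) + 262501) = (41747/127 + 264965 - 203895)/(-72274 + 262501) = (7797637/127)/190227 = (7797637/127)*(1/190227) = 7797637/24158829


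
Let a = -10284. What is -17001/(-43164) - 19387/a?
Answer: 7025408/3082629 ≈ 2.2790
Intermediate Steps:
-17001/(-43164) - 19387/a = -17001/(-43164) - 19387/(-10284) = -17001*(-1/43164) - 19387*(-1/10284) = 1889/4796 + 19387/10284 = 7025408/3082629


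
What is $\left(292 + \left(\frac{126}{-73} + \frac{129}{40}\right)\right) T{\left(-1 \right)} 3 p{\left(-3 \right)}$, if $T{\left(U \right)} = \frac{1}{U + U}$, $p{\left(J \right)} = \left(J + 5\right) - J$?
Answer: $- \frac{2571051}{1168} \approx -2201.2$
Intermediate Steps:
$p{\left(J \right)} = 5$ ($p{\left(J \right)} = \left(5 + J\right) - J = 5$)
$T{\left(U \right)} = \frac{1}{2 U}$
$\left(292 + \left(\frac{126}{-73} + \frac{129}{40}\right)\right) T{\left(-1 \right)} 3 p{\left(-3 \right)} = \left(292 + \left(\frac{126}{-73} + \frac{129}{40}\right)\right) \frac{1}{2 \left(-1\right)} 3 \cdot 5 = \left(292 + \left(126 \left(- \frac{1}{73}\right) + 129 \cdot \frac{1}{40}\right)\right) \frac{1}{2} \left(-1\right) 3 \cdot 5 = \left(292 + \left(- \frac{126}{73} + \frac{129}{40}\right)\right) \left(- \frac{1}{2}\right) 3 \cdot 5 = \left(292 + \frac{4377}{2920}\right) \left(\left(- \frac{3}{2}\right) 5\right) = \frac{857017}{2920} \left(- \frac{15}{2}\right) = - \frac{2571051}{1168}$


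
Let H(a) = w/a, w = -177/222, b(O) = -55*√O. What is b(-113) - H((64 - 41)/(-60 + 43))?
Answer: -1003/1702 - 55*I*√113 ≈ -0.58931 - 584.66*I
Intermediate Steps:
w = -59/74 (w = -177*1/222 = -59/74 ≈ -0.79730)
H(a) = -59/(74*a)
b(-113) - H((64 - 41)/(-60 + 43)) = -55*I*√113 - (-59)/(74*((64 - 41)/(-60 + 43))) = -55*I*√113 - (-59)/(74*(23/(-17))) = -55*I*√113 - (-59)/(74*(23*(-1/17))) = -55*I*√113 - (-59)/(74*(-23/17)) = -55*I*√113 - (-59)*(-17)/(74*23) = -55*I*√113 - 1*1003/1702 = -55*I*√113 - 1003/1702 = -1003/1702 - 55*I*√113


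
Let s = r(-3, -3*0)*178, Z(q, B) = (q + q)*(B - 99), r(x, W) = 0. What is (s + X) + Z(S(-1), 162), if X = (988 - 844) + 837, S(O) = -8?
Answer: -27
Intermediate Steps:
Z(q, B) = 2*q*(-99 + B) (Z(q, B) = (2*q)*(-99 + B) = 2*q*(-99 + B))
X = 981 (X = 144 + 837 = 981)
s = 0 (s = 0*178 = 0)
(s + X) + Z(S(-1), 162) = (0 + 981) + 2*(-8)*(-99 + 162) = 981 + 2*(-8)*63 = 981 - 1008 = -27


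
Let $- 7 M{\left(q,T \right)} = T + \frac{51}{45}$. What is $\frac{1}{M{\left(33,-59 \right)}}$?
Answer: $\frac{15}{124} \approx 0.12097$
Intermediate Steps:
$M{\left(q,T \right)} = - \frac{17}{105} - \frac{T}{7}$ ($M{\left(q,T \right)} = - \frac{T + \frac{51}{45}}{7} = - \frac{T + 51 \cdot \frac{1}{45}}{7} = - \frac{T + \frac{17}{15}}{7} = - \frac{\frac{17}{15} + T}{7} = - \frac{17}{105} - \frac{T}{7}$)
$\frac{1}{M{\left(33,-59 \right)}} = \frac{1}{- \frac{17}{105} - - \frac{59}{7}} = \frac{1}{- \frac{17}{105} + \frac{59}{7}} = \frac{1}{\frac{124}{15}} = \frac{15}{124}$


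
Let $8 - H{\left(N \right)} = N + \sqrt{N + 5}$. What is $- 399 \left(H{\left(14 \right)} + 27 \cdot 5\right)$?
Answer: $-51471 + 399 \sqrt{19} \approx -49732.0$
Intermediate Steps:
$H{\left(N \right)} = 8 - N - \sqrt{5 + N}$ ($H{\left(N \right)} = 8 - \left(N + \sqrt{N + 5}\right) = 8 - \left(N + \sqrt{5 + N}\right) = 8 - N - \sqrt{5 + N}$)
$- 399 \left(H{\left(14 \right)} + 27 \cdot 5\right) = - 399 \left(\left(8 - 14 - \sqrt{5 + 14}\right) + 27 \cdot 5\right) = - 399 \left(\left(8 - 14 - \sqrt{19}\right) + 135\right) = - 399 \left(\left(-6 - \sqrt{19}\right) + 135\right) = - 399 \left(129 - \sqrt{19}\right) = -51471 + 399 \sqrt{19}$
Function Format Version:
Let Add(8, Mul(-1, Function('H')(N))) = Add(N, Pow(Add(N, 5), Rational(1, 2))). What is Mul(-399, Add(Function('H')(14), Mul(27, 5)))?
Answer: Add(-51471, Mul(399, Pow(19, Rational(1, 2)))) ≈ -49732.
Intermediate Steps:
Function('H')(N) = Add(8, Mul(-1, N), Mul(-1, Pow(Add(5, N), Rational(1, 2)))) (Function('H')(N) = Add(8, Mul(-1, Add(N, Pow(Add(N, 5), Rational(1, 2))))) = Add(8, Mul(-1, Add(N, Pow(Add(5, N), Rational(1, 2))))) = Add(8, Add(Mul(-1, N), Mul(-1, Pow(Add(5, N), Rational(1, 2))))) = Add(8, Mul(-1, N), Mul(-1, Pow(Add(5, N), Rational(1, 2)))))
Mul(-399, Add(Function('H')(14), Mul(27, 5))) = Mul(-399, Add(Add(8, Mul(-1, 14), Mul(-1, Pow(Add(5, 14), Rational(1, 2)))), Mul(27, 5))) = Mul(-399, Add(Add(8, -14, Mul(-1, Pow(19, Rational(1, 2)))), 135)) = Mul(-399, Add(Add(-6, Mul(-1, Pow(19, Rational(1, 2)))), 135)) = Mul(-399, Add(129, Mul(-1, Pow(19, Rational(1, 2))))) = Add(-51471, Mul(399, Pow(19, Rational(1, 2))))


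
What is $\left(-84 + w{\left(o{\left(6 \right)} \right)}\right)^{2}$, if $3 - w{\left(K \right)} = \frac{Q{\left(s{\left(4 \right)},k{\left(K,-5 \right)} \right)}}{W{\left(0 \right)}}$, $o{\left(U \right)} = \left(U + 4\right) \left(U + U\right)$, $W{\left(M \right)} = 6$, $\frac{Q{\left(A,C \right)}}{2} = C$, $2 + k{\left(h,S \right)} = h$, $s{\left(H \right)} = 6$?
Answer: $\frac{130321}{9} \approx 14480.0$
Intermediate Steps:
$k{\left(h,S \right)} = -2 + h$
$Q{\left(A,C \right)} = 2 C$
$o{\left(U \right)} = 2 U \left(4 + U\right)$ ($o{\left(U \right)} = \left(4 + U\right) 2 U = 2 U \left(4 + U\right)$)
$w{\left(K \right)} = \frac{11}{3} - \frac{K}{3}$ ($w{\left(K \right)} = 3 - \frac{2 \left(-2 + K\right)}{6} = 3 - \left(-4 + 2 K\right) \frac{1}{6} = 3 - \left(- \frac{2}{3} + \frac{K}{3}\right) = \frac{11}{3} - \frac{K}{3}$)
$\left(-84 + w{\left(o{\left(6 \right)} \right)}\right)^{2} = \left(-84 + \left(\frac{11}{3} - \frac{2 \cdot 6 \left(4 + 6\right)}{3}\right)\right)^{2} = \left(-84 + \left(\frac{11}{3} - \frac{2 \cdot 6 \cdot 10}{3}\right)\right)^{2} = \left(-84 + \left(\frac{11}{3} - 40\right)\right)^{2} = \left(-84 - \frac{109}{3}\right)^{2} = \left(- \frac{361}{3}\right)^{2} = \frac{130321}{9}$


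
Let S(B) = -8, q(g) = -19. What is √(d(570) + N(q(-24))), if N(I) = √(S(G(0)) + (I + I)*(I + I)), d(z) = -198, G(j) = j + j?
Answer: √(-198 + 2*√359) ≈ 12.653*I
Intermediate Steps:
G(j) = 2*j
N(I) = √(-8 + 4*I²) (N(I) = √(-8 + (I + I)*(I + I)) = √(-8 + (2*I)*(2*I)) = √(-8 + 4*I²))
√(d(570) + N(q(-24))) = √(-198 + 2*√(-2 + (-19)²)) = √(-198 + 2*√(-2 + 361)) = √(-198 + 2*√359)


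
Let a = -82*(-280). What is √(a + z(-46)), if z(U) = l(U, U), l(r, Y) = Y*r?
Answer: 2*√6269 ≈ 158.35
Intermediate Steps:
a = 22960
z(U) = U² (z(U) = U*U = U²)
√(a + z(-46)) = √(22960 + (-46)²) = √(22960 + 2116) = √25076 = 2*√6269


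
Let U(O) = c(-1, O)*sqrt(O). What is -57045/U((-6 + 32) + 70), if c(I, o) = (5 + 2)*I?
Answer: 19015*sqrt(6)/56 ≈ 831.73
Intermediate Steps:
c(I, o) = 7*I
U(O) = -7*sqrt(O) (U(O) = (7*(-1))*sqrt(O) = -7*sqrt(O))
-57045/U((-6 + 32) + 70) = -57045*(-1/(7*sqrt((-6 + 32) + 70))) = -57045*(-1/(7*sqrt(26 + 70))) = -57045*(-sqrt(6)/168) = -(-19015)*sqrt(6)/56 = 19015*sqrt(6)/56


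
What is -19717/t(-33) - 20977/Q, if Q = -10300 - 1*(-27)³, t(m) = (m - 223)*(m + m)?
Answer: -49039273/14412288 ≈ -3.4026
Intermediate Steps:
t(m) = 2*m*(-223 + m) (t(m) = (-223 + m)*(2*m) = 2*m*(-223 + m))
Q = 9383 (Q = -10300 - 1*(-19683) = -10300 + 19683 = 9383)
-19717/t(-33) - 20977/Q = -19717*(-1/(66*(-223 - 33))) - 20977/9383 = -19717/(2*(-33)*(-256)) - 20977*1/9383 = -19717/16896 - 1907/853 = -49039273/14412288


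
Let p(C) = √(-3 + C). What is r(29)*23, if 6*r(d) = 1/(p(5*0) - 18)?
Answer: -23/109 - 23*I*√3/1962 ≈ -0.21101 - 0.020304*I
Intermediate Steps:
r(d) = 1/(6*(-18 + I*√3)) (r(d) = 1/(6*(√(-3 + 5*0) - 18)) = 1/(6*(√(-3 + 0) - 18)) = 1/(6*(√(-3) - 18)) = 1/(6*(I*√3 - 18)) = 1/(6*(-18 + I*√3)))
r(29)*23 = (-1/109 - I*√3/1962)*23 = -23/109 - 23*I*√3/1962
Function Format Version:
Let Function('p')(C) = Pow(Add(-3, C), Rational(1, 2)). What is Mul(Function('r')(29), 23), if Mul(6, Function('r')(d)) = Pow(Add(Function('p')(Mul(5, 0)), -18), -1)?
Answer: Add(Rational(-23, 109), Mul(Rational(-23, 1962), I, Pow(3, Rational(1, 2)))) ≈ Add(-0.21101, Mul(-0.020304, I))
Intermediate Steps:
Function('r')(d) = Mul(Rational(1, 6), Pow(Add(-18, Mul(I, Pow(3, Rational(1, 2)))), -1)) (Function('r')(d) = Mul(Rational(1, 6), Pow(Add(Pow(Add(-3, Mul(5, 0)), Rational(1, 2)), -18), -1)) = Mul(Rational(1, 6), Pow(Add(Pow(Add(-3, 0), Rational(1, 2)), -18), -1)) = Mul(Rational(1, 6), Pow(Add(Pow(-3, Rational(1, 2)), -18), -1)) = Mul(Rational(1, 6), Pow(Add(Mul(I, Pow(3, Rational(1, 2))), -18), -1)) = Mul(Rational(1, 6), Pow(Add(-18, Mul(I, Pow(3, Rational(1, 2)))), -1)))
Mul(Function('r')(29), 23) = Mul(Add(Rational(-1, 109), Mul(Rational(-1, 1962), I, Pow(3, Rational(1, 2)))), 23) = Add(Rational(-23, 109), Mul(Rational(-23, 1962), I, Pow(3, Rational(1, 2))))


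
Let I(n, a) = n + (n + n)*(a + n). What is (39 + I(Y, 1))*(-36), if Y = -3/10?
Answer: -34452/25 ≈ -1378.1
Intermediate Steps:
Y = -3/10 (Y = -3*1/10 = -3/10 ≈ -0.30000)
I(n, a) = n + 2*n*(a + n) (I(n, a) = n + (2*n)*(a + n) = n + 2*n*(a + n))
(39 + I(Y, 1))*(-36) = (39 - 3*(1 + 2*1 + 2*(-3/10))/10)*(-36) = (39 - 3*(1 + 2 - 3/5)/10)*(-36) = (39 - 3/10*12/5)*(-36) = (39 - 18/25)*(-36) = (957/25)*(-36) = -34452/25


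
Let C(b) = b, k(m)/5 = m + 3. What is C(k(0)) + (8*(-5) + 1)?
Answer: -24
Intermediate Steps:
k(m) = 15 + 5*m (k(m) = 5*(m + 3) = 5*(3 + m) = 15 + 5*m)
C(k(0)) + (8*(-5) + 1) = (15 + 5*0) + (8*(-5) + 1) = (15 + 0) + (-40 + 1) = 15 - 39 = -24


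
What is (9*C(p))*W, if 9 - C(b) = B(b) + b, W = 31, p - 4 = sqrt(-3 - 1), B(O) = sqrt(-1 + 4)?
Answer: 1395 - 558*I - 279*sqrt(3) ≈ 911.76 - 558.0*I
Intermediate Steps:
B(O) = sqrt(3)
p = 4 + 2*I (p = 4 + sqrt(-3 - 1) = 4 + sqrt(-4) = 4 + 2*I ≈ 4.0 + 2.0*I)
C(b) = 9 - b - sqrt(3) (C(b) = 9 - (sqrt(3) + b) = 9 - (b + sqrt(3)) = 9 + (-b - sqrt(3)) = 9 - b - sqrt(3))
(9*C(p))*W = (9*(9 - (4 + 2*I) - sqrt(3)))*31 = (9*(9 + (-4 - 2*I) - sqrt(3)))*31 = (9*(5 - sqrt(3) - 2*I))*31 = (45 - 18*I - 9*sqrt(3))*31 = 1395 - 558*I - 279*sqrt(3)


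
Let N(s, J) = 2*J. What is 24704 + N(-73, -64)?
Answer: 24576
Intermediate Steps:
24704 + N(-73, -64) = 24704 + 2*(-64) = 24704 - 128 = 24576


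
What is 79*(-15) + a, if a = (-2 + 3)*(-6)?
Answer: -1191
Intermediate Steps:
a = -6 (a = 1*(-6) = -6)
79*(-15) + a = 79*(-15) - 6 = -1185 - 6 = -1191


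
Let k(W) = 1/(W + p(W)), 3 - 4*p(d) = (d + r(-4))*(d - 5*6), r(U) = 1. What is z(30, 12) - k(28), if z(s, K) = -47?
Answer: -8135/173 ≈ -47.023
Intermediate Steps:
p(d) = 3/4 - (1 + d)*(-30 + d)/4 (p(d) = 3/4 - (d + 1)*(d - 5*6)/4 = 3/4 - (1 + d)*(d - 30)/4 = 3/4 - (1 + d)*(-30 + d)/4)
k(W) = 1/(33/4 - W**2/4 + 33*W/4) (k(W) = 1/(W + (33/4 - W**2/4 + 29*W/4)) = 1/(33/4 - W**2/4 + 33*W/4))
z(30, 12) - k(28) = -47 - 4/(33 - 1*28**2 + 33*28) = -47 - 4/(33 - 1*784 + 924) = -47 - 4/(33 - 784 + 924) = -47 - 4/173 = -8135/173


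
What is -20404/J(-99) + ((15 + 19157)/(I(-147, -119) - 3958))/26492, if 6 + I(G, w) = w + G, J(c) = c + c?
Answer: 31756834897/308168190 ≈ 103.05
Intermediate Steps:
J(c) = 2*c
I(G, w) = -6 + G + w (I(G, w) = -6 + (w + G) = -6 + (G + w) = -6 + G + w)
-20404/J(-99) + ((15 + 19157)/(I(-147, -119) - 3958))/26492 = -20404/(2*(-99)) + ((15 + 19157)/((-6 - 147 - 119) - 3958))/26492 = -20404/(-198) + (19172/(-272 - 3958))*(1/26492) = -20404*(-1/198) + (19172/(-4230))*(1/26492) = 10202/99 + (19172*(-1/4230))*(1/26492) = 10202/99 - 9586/2115*1/26492 = 10202/99 - 4793/28015290 = 31756834897/308168190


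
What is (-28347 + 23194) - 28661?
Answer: -33814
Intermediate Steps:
(-28347 + 23194) - 28661 = -5153 - 28661 = -33814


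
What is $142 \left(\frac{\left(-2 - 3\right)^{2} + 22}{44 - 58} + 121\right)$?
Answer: $\frac{116937}{7} \approx 16705.0$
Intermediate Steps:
$142 \left(\frac{\left(-2 - 3\right)^{2} + 22}{44 - 58} + 121\right) = 142 \left(\frac{\left(-2 - 3\right)^{2} + 22}{-14} + 121\right) = 142 \left(\left(\left(-5\right)^{2} + 22\right) \left(- \frac{1}{14}\right) + 121\right) = 142 \left(\left(25 + 22\right) \left(- \frac{1}{14}\right) + 121\right) = 142 \left(47 \left(- \frac{1}{14}\right) + 121\right) = 142 \left(- \frac{47}{14} + 121\right) = 142 \cdot \frac{1647}{14} = \frac{116937}{7}$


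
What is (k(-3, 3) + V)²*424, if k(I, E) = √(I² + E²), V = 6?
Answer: 22896 + 15264*√2 ≈ 44483.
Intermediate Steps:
k(I, E) = √(E² + I²)
(k(-3, 3) + V)²*424 = (√(3² + (-3)²) + 6)²*424 = (√(9 + 9) + 6)²*424 = (√18 + 6)²*424 = (3*√2 + 6)²*424 = (6 + 3*√2)²*424 = 424*(6 + 3*√2)²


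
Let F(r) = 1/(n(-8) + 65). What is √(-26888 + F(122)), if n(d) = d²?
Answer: I*√447443079/129 ≈ 163.98*I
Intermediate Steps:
F(r) = 1/129 (F(r) = 1/((-8)² + 65) = 1/(64 + 65) = 1/129)
√(-26888 + F(122)) = √(-26888 + 1/129) = √(-3468551/129) = I*√447443079/129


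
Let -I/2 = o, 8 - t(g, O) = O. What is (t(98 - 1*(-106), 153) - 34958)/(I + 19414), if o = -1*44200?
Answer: -11701/35938 ≈ -0.32559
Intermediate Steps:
t(g, O) = 8 - O
o = -44200
I = 88400 (I = -2*(-44200) = 88400)
(t(98 - 1*(-106), 153) - 34958)/(I + 19414) = ((8 - 1*153) - 34958)/(88400 + 19414) = ((8 - 153) - 34958)/107814 = (-145 - 34958)*(1/107814) = -35103*1/107814 = -11701/35938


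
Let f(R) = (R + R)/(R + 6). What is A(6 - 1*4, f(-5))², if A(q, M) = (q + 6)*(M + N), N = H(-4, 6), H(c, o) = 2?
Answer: 4096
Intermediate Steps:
N = 2
f(R) = 2*R/(6 + R) (f(R) = (2*R)/(6 + R) = 2*R/(6 + R))
A(q, M) = (2 + M)*(6 + q) (A(q, M) = (q + 6)*(M + 2) = (6 + q)*(2 + M) = (2 + M)*(6 + q))
A(6 - 1*4, f(-5))² = (12 + 2*(6 - 1*4) + 6*(2*(-5)/(6 - 5)) + (2*(-5)/(6 - 5))*(6 - 1*4))² = (12 + 2*(6 - 4) + 6*(2*(-5)/1) + (2*(-5)/1)*(6 - 4))² = (12 + 2*2 + 6*(2*(-5)*1) + (2*(-5)*1)*2)² = (12 + 4 + 6*(-10) - 10*2)² = (12 + 4 - 60 - 20)² = (-64)² = 4096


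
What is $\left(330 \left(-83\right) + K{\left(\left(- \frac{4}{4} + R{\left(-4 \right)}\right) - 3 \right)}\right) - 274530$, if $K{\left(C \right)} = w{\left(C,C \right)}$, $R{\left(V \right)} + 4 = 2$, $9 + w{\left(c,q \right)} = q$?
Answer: $-301935$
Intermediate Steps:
$w{\left(c,q \right)} = -9 + q$
$R{\left(V \right)} = -2$ ($R{\left(V \right)} = -4 + 2 = -2$)
$K{\left(C \right)} = -9 + C$
$\left(330 \left(-83\right) + K{\left(\left(- \frac{4}{4} + R{\left(-4 \right)}\right) - 3 \right)}\right) - 274530 = \left(330 \left(-83\right) - 15\right) - 274530 = \left(-27390 - 15\right) - 274530 = -27405 - 274530 = -301935$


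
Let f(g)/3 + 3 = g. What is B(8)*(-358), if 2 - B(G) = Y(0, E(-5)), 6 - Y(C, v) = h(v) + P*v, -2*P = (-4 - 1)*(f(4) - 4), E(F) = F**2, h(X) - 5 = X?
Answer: 13067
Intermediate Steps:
h(X) = 5 + X
f(g) = -9 + 3*g
P = -5/2 (P = -(-4 - 1)*((-9 + 3*4) - 4)/2 = -(-5)*((-9 + 12) - 4)/2 = -(-5)*(3 - 4)/2 = -(-5)*(-1)/2 = -1/2*5 = -5/2 ≈ -2.5000)
Y(C, v) = 1 + 3*v/2 (Y(C, v) = 6 - ((5 + v) - 5*v/2) = 6 - (5 - 3*v/2) = 6 + (-5 + 3*v/2) = 1 + 3*v/2)
B(G) = -73/2 (B(G) = 2 - (1 + (3/2)*(-5)**2) = 2 - (1 + (3/2)*25) = 2 - (1 + 75/2) = 2 - 1*77/2 = 2 - 77/2 = -73/2)
B(8)*(-358) = -73/2*(-358) = 13067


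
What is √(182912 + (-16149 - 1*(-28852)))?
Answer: 9*√2415 ≈ 442.28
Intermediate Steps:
√(182912 + (-16149 - 1*(-28852))) = √(182912 + (-16149 + 28852)) = √(182912 + 12703) = √195615 = 9*√2415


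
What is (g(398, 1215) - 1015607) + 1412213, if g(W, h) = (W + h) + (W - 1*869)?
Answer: 397748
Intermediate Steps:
g(W, h) = -869 + h + 2*W (g(W, h) = (W + h) + (W - 869) = (W + h) + (-869 + W) = -869 + h + 2*W)
(g(398, 1215) - 1015607) + 1412213 = ((-869 + 1215 + 2*398) - 1015607) + 1412213 = ((-869 + 1215 + 796) - 1015607) + 1412213 = (1142 - 1015607) + 1412213 = -1014465 + 1412213 = 397748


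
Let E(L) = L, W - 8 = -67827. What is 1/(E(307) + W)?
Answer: -1/67512 ≈ -1.4812e-5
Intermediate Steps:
W = -67819 (W = 8 - 67827 = -67819)
1/(E(307) + W) = 1/(307 - 67819) = 1/(-67512) = -1/67512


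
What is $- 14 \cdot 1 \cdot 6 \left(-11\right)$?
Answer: $924$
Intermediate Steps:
$- 14 \cdot 1 \cdot 6 \left(-11\right) = \left(-14\right) 6 \left(-11\right) = \left(-84\right) \left(-11\right) = 924$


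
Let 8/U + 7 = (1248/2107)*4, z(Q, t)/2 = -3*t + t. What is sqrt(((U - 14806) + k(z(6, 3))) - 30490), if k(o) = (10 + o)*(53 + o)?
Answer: I*sqrt(4320106909514)/9757 ≈ 213.03*I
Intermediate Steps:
z(Q, t) = -4*t (z(Q, t) = 2*(-3*t + t) = 2*(-2*t) = -4*t)
U = -16856/9757 (U = 8/(-7 + (1248/2107)*4) = 8/(-7 + 4992/2107) = 8/(-9757/2107) = 8*(-2107/9757) = -16856/9757 ≈ -1.7276)
sqrt(((U - 14806) + k(z(6, 3))) - 30490) = sqrt(((-16856/9757 - 14806) + (530 + (-4*3)**2 + 63*(-4*3))) - 30490) = sqrt((-144478998/9757 + (530 + (-12)**2 + 63*(-12))) - 30490) = sqrt((-144478998/9757 + (530 + 144 - 756)) - 30490) = sqrt((-144478998/9757 - 82) - 30490) = sqrt(-145279072/9757 - 30490) = sqrt(-442770002/9757) = I*sqrt(4320106909514)/9757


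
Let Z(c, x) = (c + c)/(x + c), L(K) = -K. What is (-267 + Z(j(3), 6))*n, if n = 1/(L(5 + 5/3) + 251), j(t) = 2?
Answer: -1599/1466 ≈ -1.0907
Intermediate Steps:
Z(c, x) = 2*c/(c + x) (Z(c, x) = (2*c)/(c + x) = 2*c/(c + x))
n = 3/733 (n = 1/(-(5 + 5/3) + 251) = 1/(-1*20/3 + 251) = 1/(-20/3 + 251) = 1/(733/3) = 3/733 ≈ 0.0040928)
(-267 + Z(j(3), 6))*n = (-267 + 2*2/(2 + 6))*(3/733) = (-267 + 2*2/8)*(3/733) = (-267 + 2*2*(1/8))*(3/733) = (-267 + 1/2)*(3/733) = -533/2*3/733 = -1599/1466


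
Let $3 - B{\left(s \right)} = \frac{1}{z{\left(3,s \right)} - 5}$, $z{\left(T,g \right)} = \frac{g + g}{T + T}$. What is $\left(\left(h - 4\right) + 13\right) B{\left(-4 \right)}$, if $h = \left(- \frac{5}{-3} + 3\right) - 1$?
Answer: $40$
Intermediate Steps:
$z{\left(T,g \right)} = \frac{g}{T}$ ($z{\left(T,g \right)} = \frac{2 g}{2 T} = 2 g \frac{1}{2 T} = \frac{g}{T}$)
$h = \frac{11}{3}$ ($h = \left(\left(-5\right) \left(- \frac{1}{3}\right) + 3\right) - 1 = \left(\frac{5}{3} + 3\right) - 1 = \frac{14}{3} - 1 = \frac{11}{3} \approx 3.6667$)
$B{\left(s \right)} = 3 - \frac{1}{-5 + \frac{s}{3}}$ ($B{\left(s \right)} = 3 - \frac{1}{\frac{s}{3} - 5} = 3 - \frac{1}{-5 + \frac{s}{3}}$)
$\left(\left(h - 4\right) + 13\right) B{\left(-4 \right)} = \left(\left(\frac{11}{3} - 4\right) + 13\right) \frac{3 \left(-16 - 4\right)}{-15 - 4} = \left(- \frac{1}{3} + 13\right) 3 \frac{1}{-19} \left(-20\right) = \frac{38 \cdot 3 \left(- \frac{1}{19}\right) \left(-20\right)}{3} = \frac{38}{3} \cdot \frac{60}{19} = 40$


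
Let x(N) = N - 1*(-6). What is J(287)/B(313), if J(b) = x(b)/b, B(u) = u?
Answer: 293/89831 ≈ 0.0032617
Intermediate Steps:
x(N) = 6 + N (x(N) = N + 6 = 6 + N)
J(b) = (6 + b)/b
J(287)/B(313) = ((6 + 287)/287)/313 = ((1/287)*293)*(1/313) = (293/287)*(1/313) = 293/89831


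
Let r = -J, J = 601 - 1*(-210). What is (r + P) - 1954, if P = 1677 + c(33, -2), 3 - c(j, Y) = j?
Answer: -1118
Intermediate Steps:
J = 811 (J = 601 + 210 = 811)
c(j, Y) = 3 - j
P = 1647 (P = 1677 + (3 - 1*33) = 1677 + (3 - 33) = 1677 - 30 = 1647)
r = -811 (r = -1*811 = -811)
(r + P) - 1954 = (-811 + 1647) - 1954 = 836 - 1954 = -1118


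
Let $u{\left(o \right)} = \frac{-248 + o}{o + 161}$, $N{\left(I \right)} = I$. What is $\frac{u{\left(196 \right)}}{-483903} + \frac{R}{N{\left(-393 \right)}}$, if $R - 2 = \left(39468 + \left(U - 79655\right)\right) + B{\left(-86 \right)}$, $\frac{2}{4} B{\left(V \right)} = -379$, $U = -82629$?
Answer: $\frac{7115826527216}{22630691601} \approx 314.43$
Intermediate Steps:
$B{\left(V \right)} = -758$ ($B{\left(V \right)} = 2 \left(-379\right) = -758$)
$u{\left(o \right)} = \frac{-248 + o}{161 + o}$
$R = -123572$ ($R = 2 + \left(\left(39468 - 162284\right) - 758\right) = 2 - 123574 = -123572$)
$\frac{u{\left(196 \right)}}{-483903} + \frac{R}{N{\left(-393 \right)}} = \frac{\frac{1}{161 + 196} \left(-248 + 196\right)}{-483903} - \frac{123572}{-393} = \frac{1}{357} \left(-52\right) \left(- \frac{1}{483903}\right) - - \frac{123572}{393} = \frac{1}{357} \left(-52\right) \left(- \frac{1}{483903}\right) + \frac{123572}{393} = \left(- \frac{52}{357}\right) \left(- \frac{1}{483903}\right) + \frac{123572}{393} = \frac{52}{172753371} + \frac{123572}{393} = \frac{7115826527216}{22630691601}$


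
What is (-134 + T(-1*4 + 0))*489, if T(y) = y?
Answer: -67482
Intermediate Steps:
(-134 + T(-1*4 + 0))*489 = (-134 + (-1*4 + 0))*489 = (-134 + (-4 + 0))*489 = (-134 - 4)*489 = -138*489 = -67482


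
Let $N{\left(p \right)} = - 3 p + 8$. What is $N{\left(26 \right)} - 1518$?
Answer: $-1588$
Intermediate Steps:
$N{\left(p \right)} = 8 - 3 p$
$N{\left(26 \right)} - 1518 = \left(8 - 78\right) - 1518 = -70 - 1518 = -1588$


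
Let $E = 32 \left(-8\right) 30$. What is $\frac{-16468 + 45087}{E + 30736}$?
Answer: $\frac{28619}{23056} \approx 1.2413$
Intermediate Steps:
$E = -7680$ ($E = \left(-256\right) 30 = -7680$)
$\frac{-16468 + 45087}{E + 30736} = \frac{-16468 + 45087}{-7680 + 30736} = \frac{28619}{23056}$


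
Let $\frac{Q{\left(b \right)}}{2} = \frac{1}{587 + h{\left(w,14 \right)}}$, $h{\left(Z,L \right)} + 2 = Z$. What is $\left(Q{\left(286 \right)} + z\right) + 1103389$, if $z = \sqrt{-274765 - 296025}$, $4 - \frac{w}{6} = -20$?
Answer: $\frac{804370583}{729} + i \sqrt{570790} \approx 1.1034 \cdot 10^{6} + 755.51 i$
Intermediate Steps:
$w = 144$ ($w = 24 - -120 = 24 + 120 = 144$)
$h{\left(Z,L \right)} = -2 + Z$
$Q{\left(b \right)} = \frac{2}{729}$ ($Q{\left(b \right)} = \frac{2}{587 + \left(-2 + 144\right)} = \frac{2}{587 + 142} = \frac{2}{729}$)
$z = i \sqrt{570790}$ ($z = \sqrt{-570790} = i \sqrt{570790} \approx 755.51 i$)
$\left(Q{\left(286 \right)} + z\right) + 1103389 = \left(\frac{2}{729} + i \sqrt{570790}\right) + 1103389 = \frac{804370583}{729} + i \sqrt{570790}$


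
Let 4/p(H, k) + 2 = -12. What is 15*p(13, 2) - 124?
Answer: -898/7 ≈ -128.29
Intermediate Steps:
p(H, k) = -2/7 (p(H, k) = 4/(-2 - 12) = 4/(-14) = 4*(-1/14) = -2/7)
15*p(13, 2) - 124 = 15*(-2/7) - 124 = -30/7 - 124 = -898/7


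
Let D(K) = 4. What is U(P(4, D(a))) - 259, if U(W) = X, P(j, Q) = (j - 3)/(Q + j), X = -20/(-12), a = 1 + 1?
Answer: -772/3 ≈ -257.33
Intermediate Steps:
a = 2
X = 5/3 (X = -20*(-1/12) = 5/3 ≈ 1.6667)
P(j, Q) = (-3 + j)/(Q + j)
U(W) = 5/3
U(P(4, D(a))) - 259 = 5/3 - 259 = -772/3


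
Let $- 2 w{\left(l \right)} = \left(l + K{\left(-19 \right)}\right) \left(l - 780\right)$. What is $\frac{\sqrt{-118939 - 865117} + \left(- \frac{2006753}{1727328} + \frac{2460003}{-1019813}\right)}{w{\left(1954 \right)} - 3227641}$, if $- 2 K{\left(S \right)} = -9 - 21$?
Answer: $\frac{6295744859173}{7721662571065362816} - \frac{i \sqrt{246014}}{2191722} \approx 8.1534 \cdot 10^{-7} - 0.00022631 i$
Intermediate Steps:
$K{\left(S \right)} = 15$ ($K{\left(S \right)} = - \frac{-9 - 21}{2} = \left(- \frac{1}{2}\right) \left(-30\right) = 15$)
$w{\left(l \right)} = - \frac{\left(-780 + l\right) \left(15 + l\right)}{2}$ ($w{\left(l \right)} = - \frac{\left(l + 15\right) \left(l - 780\right)}{2} = - \frac{\left(15 + l\right) \left(-780 + l\right)}{2} = - \frac{\left(-780 + l\right) \left(15 + l\right)}{2}$)
$\frac{\sqrt{-118939 - 865117} + \left(- \frac{2006753}{1727328} + \frac{2460003}{-1019813}\right)}{w{\left(1954 \right)} - 3227641} = \frac{\sqrt{-118939 - 865117} + \left(- \frac{2006753}{1727328} + \frac{2460003}{-1019813}\right)}{\left(5850 - \frac{1954^{2}}{2} + \frac{765}{2} \cdot 1954\right) - 3227641} = \frac{\sqrt{-984056} + \left(\left(-2006753\right) \frac{1}{1727328} + 2460003 \left(- \frac{1}{1019813}\right)\right)}{\left(5850 - 1909058 + 747405\right) - 3227641} = \frac{2 i \sqrt{246014} - \frac{6295744859173}{1761551549664}}{\left(5850 - 1909058 + 747405\right) - 3227641} = \frac{2 i \sqrt{246014} - \frac{6295744859173}{1761551549664}}{-1155803 - 3227641} = \frac{- \frac{6295744859173}{1761551549664} + 2 i \sqrt{246014}}{-4383444} = \left(- \frac{6295744859173}{1761551549664} + 2 i \sqrt{246014}\right) \left(- \frac{1}{4383444}\right) = \frac{6295744859173}{7721662571065362816} - \frac{i \sqrt{246014}}{2191722}$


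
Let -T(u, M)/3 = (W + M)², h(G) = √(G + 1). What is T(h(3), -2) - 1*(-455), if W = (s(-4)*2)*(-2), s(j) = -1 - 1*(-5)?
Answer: -517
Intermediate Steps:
s(j) = 4 (s(j) = -1 + 5 = 4)
h(G) = √(1 + G)
W = -16 (W = (4*2)*(-2) = 8*(-2) = -16)
T(u, M) = -3*(-16 + M)²
T(h(3), -2) - 1*(-455) = -3*(-16 - 2)² - 1*(-455) = -3*(-18)² + 455 = -3*324 + 455 = -972 + 455 = -517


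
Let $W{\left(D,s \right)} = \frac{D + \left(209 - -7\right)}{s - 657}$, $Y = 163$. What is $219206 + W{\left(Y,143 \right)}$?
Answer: $\frac{112671505}{514} \approx 2.1921 \cdot 10^{5}$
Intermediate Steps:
$W{\left(D,s \right)} = \frac{216 + D}{-657 + s}$ ($W{\left(D,s \right)} = \frac{D + \left(209 + 7\right)}{-657 + s} = \frac{D + 216}{-657 + s} = \frac{216 + D}{-657 + s}$)
$219206 + W{\left(Y,143 \right)} = 219206 + \frac{216 + 163}{-657 + 143} = 219206 + \frac{1}{-514} \cdot 379 = 219206 - \frac{379}{514} = \frac{112671505}{514}$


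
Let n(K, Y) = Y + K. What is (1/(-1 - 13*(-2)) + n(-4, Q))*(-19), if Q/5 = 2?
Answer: -2869/25 ≈ -114.76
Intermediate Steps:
Q = 10 (Q = 5*2 = 10)
n(K, Y) = K + Y
(1/(-1 - 13*(-2)) + n(-4, Q))*(-19) = (1/(-1 - 13*(-2)) + (-4 + 10))*(-19) = (1/(-1 + 26) + 6)*(-19) = (1/25 + 6)*(-19) = (151/25)*(-19) = -2869/25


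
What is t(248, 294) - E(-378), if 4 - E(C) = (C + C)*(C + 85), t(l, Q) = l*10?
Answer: 223984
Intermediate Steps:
t(l, Q) = 10*l
E(C) = 4 - 2*C*(85 + C) (E(C) = 4 - (C + C)*(C + 85) = 4 - 2*C*(85 + C))
t(248, 294) - E(-378) = 10*248 - (4 - 170*(-378) - 2*(-378)**2) = 2480 - (4 + 64260 - 2*142884) = 2480 - (4 + 64260 - 285768) = 2480 - 1*(-221504) = 2480 + 221504 = 223984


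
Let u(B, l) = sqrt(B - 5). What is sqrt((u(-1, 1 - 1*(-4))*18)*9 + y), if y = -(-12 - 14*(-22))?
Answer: sqrt(-296 + 162*I*sqrt(6)) ≈ 9.9764 + 19.888*I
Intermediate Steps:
u(B, l) = sqrt(-5 + B)
y = -296 (y = -(-12 + 308) = -1*296 = -296)
sqrt((u(-1, 1 - 1*(-4))*18)*9 + y) = sqrt((sqrt(-5 - 1)*18)*9 - 296) = sqrt((sqrt(-6)*18)*9 - 296) = sqrt(((I*sqrt(6))*18)*9 - 296) = sqrt((18*I*sqrt(6))*9 - 296) = sqrt(162*I*sqrt(6) - 296) = sqrt(-296 + 162*I*sqrt(6))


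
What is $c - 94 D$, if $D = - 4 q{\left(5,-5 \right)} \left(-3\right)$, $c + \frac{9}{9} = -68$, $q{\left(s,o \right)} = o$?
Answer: $5571$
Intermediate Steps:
$c = -69$ ($c = -1 - 68 = -69$)
$D = -60$ ($D = \left(-4\right) \left(-5\right) \left(-3\right) = 20 \left(-3\right) = -60$)
$c - 94 D = -69 - -5640 = -69 + 5640 = 5571$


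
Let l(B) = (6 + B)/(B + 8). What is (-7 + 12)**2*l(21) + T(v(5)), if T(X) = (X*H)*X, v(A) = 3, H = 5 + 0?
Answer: 1980/29 ≈ 68.276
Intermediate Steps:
H = 5
l(B) = (6 + B)/(8 + B)
T(X) = 5*X**2 (T(X) = (X*5)*X = (5*X)*X = 5*X**2)
(-7 + 12)**2*l(21) + T(v(5)) = (-7 + 12)**2*((6 + 21)/(8 + 21)) + 5*3**2 = 5**2*(27/29) + 5*9 = 25*((1/29)*27) + 45 = 25*(27/29) + 45 = 675/29 + 45 = 1980/29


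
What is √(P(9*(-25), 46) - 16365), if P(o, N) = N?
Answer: I*√16319 ≈ 127.75*I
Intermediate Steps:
√(P(9*(-25), 46) - 16365) = √(46 - 16365) = √(-16319) = I*√16319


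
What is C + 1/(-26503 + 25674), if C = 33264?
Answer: 27575855/829 ≈ 33264.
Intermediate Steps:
C + 1/(-26503 + 25674) = 33264 + 1/(-26503 + 25674) = 33264 + 1/(-829) = 33264 - 1/829 = 27575855/829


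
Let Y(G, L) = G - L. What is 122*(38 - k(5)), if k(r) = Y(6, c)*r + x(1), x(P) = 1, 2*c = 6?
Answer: 2684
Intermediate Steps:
c = 3 (c = (1/2)*6 = 3)
k(r) = 1 + 3*r (k(r) = (6 - 1*3)*r + 1 = (6 - 3)*r + 1 = 3*r + 1 = 1 + 3*r)
122*(38 - k(5)) = 122*(38 - (1 + 3*5)) = 122*(38 - (1 + 15)) = 122*(38 - 1*16) = 122*(38 - 16) = 122*22 = 2684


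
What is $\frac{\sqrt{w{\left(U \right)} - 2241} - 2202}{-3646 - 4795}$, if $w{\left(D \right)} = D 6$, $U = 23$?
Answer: $\frac{6}{23} - \frac{i \sqrt{2103}}{8441} \approx 0.26087 - 0.0054328 i$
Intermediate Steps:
$w{\left(D \right)} = 6 D$
$\frac{\sqrt{w{\left(U \right)} - 2241} - 2202}{-3646 - 4795} = \frac{\sqrt{6 \cdot 23 - 2241} - 2202}{-3646 - 4795} = \frac{\sqrt{138 - 2241} - 2202}{-8441} = \left(\sqrt{-2103} - 2202\right) \left(- \frac{1}{8441}\right) = \left(i \sqrt{2103} - 2202\right) \left(- \frac{1}{8441}\right) = \left(-2202 + i \sqrt{2103}\right) \left(- \frac{1}{8441}\right) = \frac{6}{23} - \frac{i \sqrt{2103}}{8441}$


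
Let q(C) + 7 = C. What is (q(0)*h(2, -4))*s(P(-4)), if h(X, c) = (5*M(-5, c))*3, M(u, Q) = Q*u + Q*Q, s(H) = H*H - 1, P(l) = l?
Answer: -56700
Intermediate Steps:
s(H) = -1 + H**2 (s(H) = H**2 - 1 = -1 + H**2)
M(u, Q) = Q**2 + Q*u (M(u, Q) = Q*u + Q**2 = Q**2 + Q*u)
q(C) = -7 + C
h(X, c) = 15*c*(-5 + c) (h(X, c) = (5*(c*(c - 5)))*3 = (5*(c*(-5 + c)))*3 = (5*c*(-5 + c))*3 = 15*c*(-5 + c))
(q(0)*h(2, -4))*s(P(-4)) = ((-7 + 0)*(15*(-4)*(-5 - 4)))*(-1 + (-4)**2) = (-105*(-4)*(-9))*(-1 + 16) = -7*540*15 = -3780*15 = -56700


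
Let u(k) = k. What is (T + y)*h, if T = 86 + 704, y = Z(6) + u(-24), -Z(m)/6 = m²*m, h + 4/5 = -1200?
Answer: 636424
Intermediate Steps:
h = -6004/5 (h = -⅘ - 1200 = -6004/5 ≈ -1200.8)
Z(m) = -6*m³ (Z(m) = -6*m²*m = -6*m³)
y = -1320 (y = -6*6³ - 24 = -6*216 - 24 = -1296 - 24 = -1320)
T = 790
(T + y)*h = (790 - 1320)*(-6004/5) = -530*(-6004/5) = 636424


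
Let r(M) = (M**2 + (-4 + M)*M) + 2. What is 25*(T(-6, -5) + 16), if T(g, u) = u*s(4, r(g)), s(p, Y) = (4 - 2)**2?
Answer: -100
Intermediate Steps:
r(M) = 2 + M**2 + M*(-4 + M) (r(M) = (M**2 + M*(-4 + M)) + 2 = 2 + M**2 + M*(-4 + M))
s(p, Y) = 4 (s(p, Y) = 2**2 = 4)
T(g, u) = 4*u (T(g, u) = u*4 = 4*u)
25*(T(-6, -5) + 16) = 25*(4*(-5) + 16) = 25*(-20 + 16) = 25*(-4) = -100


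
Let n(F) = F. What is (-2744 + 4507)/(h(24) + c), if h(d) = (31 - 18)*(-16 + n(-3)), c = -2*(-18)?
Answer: -1763/211 ≈ -8.3555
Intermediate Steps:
c = 36
h(d) = -247 (h(d) = (31 - 18)*(-16 - 3) = 13*(-19) = -247)
(-2744 + 4507)/(h(24) + c) = (-2744 + 4507)/(-247 + 36) = 1763/(-211) = 1763*(-1/211) = -1763/211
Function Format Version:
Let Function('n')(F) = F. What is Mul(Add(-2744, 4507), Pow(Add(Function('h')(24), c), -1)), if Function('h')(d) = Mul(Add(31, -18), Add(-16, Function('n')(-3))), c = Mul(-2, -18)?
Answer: Rational(-1763, 211) ≈ -8.3555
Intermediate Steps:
c = 36
Function('h')(d) = -247 (Function('h')(d) = Mul(Add(31, -18), Add(-16, -3)) = Mul(13, -19) = -247)
Mul(Add(-2744, 4507), Pow(Add(Function('h')(24), c), -1)) = Mul(Add(-2744, 4507), Pow(Add(-247, 36), -1)) = Mul(1763, Pow(-211, -1)) = Mul(1763, Rational(-1, 211)) = Rational(-1763, 211)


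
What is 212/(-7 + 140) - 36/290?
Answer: 28346/19285 ≈ 1.4698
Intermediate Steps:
212/(-7 + 140) - 36/290 = 212/133 - 36*1/290 = 212*(1/133) - 18/145 = 212/133 - 18/145 = 28346/19285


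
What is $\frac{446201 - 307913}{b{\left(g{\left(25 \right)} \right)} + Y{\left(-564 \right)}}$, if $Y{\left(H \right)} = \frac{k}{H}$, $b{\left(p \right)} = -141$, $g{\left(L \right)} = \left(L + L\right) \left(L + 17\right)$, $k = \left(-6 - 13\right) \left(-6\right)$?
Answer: $- \frac{12999072}{13273} \approx -979.36$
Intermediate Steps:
$k = 114$ ($k = \left(-19\right) \left(-6\right) = 114$)
$g{\left(L \right)} = 2 L \left(17 + L\right)$
$Y{\left(H \right)} = \frac{114}{H}$
$\frac{446201 - 307913}{b{\left(g{\left(25 \right)} \right)} + Y{\left(-564 \right)}} = \frac{446201 - 307913}{-141 + \frac{114}{-564}} = \frac{138288}{-141 + 114 \left(- \frac{1}{564}\right)} = \frac{138288}{-141 - \frac{19}{94}} = \frac{138288}{- \frac{13273}{94}} = 138288 \left(- \frac{94}{13273}\right) = - \frac{12999072}{13273}$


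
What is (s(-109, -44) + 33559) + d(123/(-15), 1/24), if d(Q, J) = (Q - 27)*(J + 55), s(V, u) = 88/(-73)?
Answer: 34624259/1095 ≈ 31620.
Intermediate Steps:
s(V, u) = -88/73 (s(V, u) = 88*(-1/73) = -88/73)
d(Q, J) = (-27 + Q)*(55 + J)
(s(-109, -44) + 33559) + d(123/(-15), 1/24) = (-88/73 + 33559) + (-1485 - 27/24 + 55*(123/(-15)) + (123/(-15))/24) = 2449719/73 + (-1485 - 27*1/24 + 55*(123*(-1/15)) + (123*(-1/15))/24) = 2449719/73 + (-1485 - 9/8 + 55*(-41/5) + (1/24)*(-41/5)) = 2449719/73 + (-1485 - 9/8 - 451 - 41/120) = 2449719/73 - 29062/15 = 34624259/1095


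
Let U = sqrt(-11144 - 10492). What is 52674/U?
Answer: -8779*I*sqrt(601)/601 ≈ -358.1*I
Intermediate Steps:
U = 6*I*sqrt(601) (U = sqrt(-21636) = 6*I*sqrt(601) ≈ 147.09*I)
52674/U = 52674/((6*I*sqrt(601))) = 52674*(-I*sqrt(601)/3606) = -8779*I*sqrt(601)/601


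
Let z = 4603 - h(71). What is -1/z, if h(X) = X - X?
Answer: -1/4603 ≈ -0.00021725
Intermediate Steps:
h(X) = 0
z = 4603 (z = 4603 - 1*0 = 4603 + 0 = 4603)
-1/z = -1/4603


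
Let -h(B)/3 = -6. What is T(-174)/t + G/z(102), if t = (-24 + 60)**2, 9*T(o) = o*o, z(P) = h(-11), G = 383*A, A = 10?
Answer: 69781/324 ≈ 215.37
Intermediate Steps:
G = 3830 (G = 383*10 = 3830)
h(B) = 18 (h(B) = -3*(-6) = 18)
z(P) = 18
T(o) = o**2/9 (T(o) = (o*o)/9 = o**2/9)
t = 1296 (t = 36**2 = 1296)
T(-174)/t + G/z(102) = ((1/9)*(-174)**2)/1296 + 3830/18 = ((1/9)*30276)*(1/1296) + 3830*(1/18) = 3364*(1/1296) + 1915/9 = 841/324 + 1915/9 = 69781/324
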